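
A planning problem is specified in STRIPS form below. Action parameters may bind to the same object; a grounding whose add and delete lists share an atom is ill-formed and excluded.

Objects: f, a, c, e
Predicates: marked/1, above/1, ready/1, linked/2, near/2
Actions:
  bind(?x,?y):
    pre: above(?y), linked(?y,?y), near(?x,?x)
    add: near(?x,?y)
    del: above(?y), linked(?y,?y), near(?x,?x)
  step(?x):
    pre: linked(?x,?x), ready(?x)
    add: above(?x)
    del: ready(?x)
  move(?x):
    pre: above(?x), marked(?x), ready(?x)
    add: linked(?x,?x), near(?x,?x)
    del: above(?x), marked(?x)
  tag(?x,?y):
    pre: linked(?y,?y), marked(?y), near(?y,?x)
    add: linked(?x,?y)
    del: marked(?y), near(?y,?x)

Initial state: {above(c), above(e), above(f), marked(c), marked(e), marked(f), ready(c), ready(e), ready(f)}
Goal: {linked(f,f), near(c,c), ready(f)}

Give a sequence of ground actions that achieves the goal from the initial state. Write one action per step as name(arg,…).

1. move(f)  →  {above(c), above(e), linked(f,f), marked(c), marked(e), near(f,f), ready(c), ready(e), ready(f)}
2. move(c)  →  {above(e), linked(c,c), linked(f,f), marked(e), near(c,c), near(f,f), ready(c), ready(e), ready(f)}

move(f); move(c)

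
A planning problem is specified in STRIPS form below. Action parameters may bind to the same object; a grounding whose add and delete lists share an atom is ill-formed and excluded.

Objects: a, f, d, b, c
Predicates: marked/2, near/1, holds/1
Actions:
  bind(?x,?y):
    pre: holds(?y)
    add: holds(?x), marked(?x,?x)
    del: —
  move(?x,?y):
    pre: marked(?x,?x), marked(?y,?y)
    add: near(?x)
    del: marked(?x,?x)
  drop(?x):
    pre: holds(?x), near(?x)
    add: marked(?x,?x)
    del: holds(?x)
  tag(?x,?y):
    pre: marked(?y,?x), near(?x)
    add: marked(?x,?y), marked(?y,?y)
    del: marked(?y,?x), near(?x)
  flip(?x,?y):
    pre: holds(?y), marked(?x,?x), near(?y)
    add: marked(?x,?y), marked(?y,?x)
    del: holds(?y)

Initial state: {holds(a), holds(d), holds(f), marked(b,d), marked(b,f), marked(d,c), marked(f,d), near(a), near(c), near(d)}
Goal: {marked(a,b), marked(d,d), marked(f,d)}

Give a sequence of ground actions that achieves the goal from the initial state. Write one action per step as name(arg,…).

1. bind(d,a)  →  {holds(a), holds(d), holds(f), marked(b,d), marked(b,f), marked(d,c), marked(d,d), marked(f,d), near(a), near(c), near(d)}
2. bind(b,a)  →  {holds(a), holds(b), holds(d), holds(f), marked(b,b), marked(b,d), marked(b,f), marked(d,c), marked(d,d), marked(f,d), near(a), near(c), near(d)}
3. flip(b,a)  →  {holds(b), holds(d), holds(f), marked(a,b), marked(b,a), marked(b,b), marked(b,d), marked(b,f), marked(d,c), marked(d,d), marked(f,d), near(a), near(c), near(d)}

bind(d,a); bind(b,a); flip(b,a)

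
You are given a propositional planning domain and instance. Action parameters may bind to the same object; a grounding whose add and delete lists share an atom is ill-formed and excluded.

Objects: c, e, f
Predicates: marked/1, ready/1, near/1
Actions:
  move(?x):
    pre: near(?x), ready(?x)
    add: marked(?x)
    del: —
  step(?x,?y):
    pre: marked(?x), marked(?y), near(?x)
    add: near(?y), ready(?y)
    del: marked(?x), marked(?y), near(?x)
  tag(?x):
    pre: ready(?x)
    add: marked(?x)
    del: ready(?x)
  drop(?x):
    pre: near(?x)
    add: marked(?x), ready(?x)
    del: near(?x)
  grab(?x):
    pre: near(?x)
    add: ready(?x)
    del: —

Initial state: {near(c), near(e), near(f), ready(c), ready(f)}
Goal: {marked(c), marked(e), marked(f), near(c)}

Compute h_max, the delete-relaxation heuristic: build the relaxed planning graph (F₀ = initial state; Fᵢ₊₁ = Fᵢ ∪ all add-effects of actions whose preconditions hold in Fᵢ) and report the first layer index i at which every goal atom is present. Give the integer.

1

F0 = init (5 atoms)
F1 = F0 ∪ {marked(c), marked(e), marked(f), ready(e)}  (9 atoms)
goal ⊆ F1  ⇒  h_max = 1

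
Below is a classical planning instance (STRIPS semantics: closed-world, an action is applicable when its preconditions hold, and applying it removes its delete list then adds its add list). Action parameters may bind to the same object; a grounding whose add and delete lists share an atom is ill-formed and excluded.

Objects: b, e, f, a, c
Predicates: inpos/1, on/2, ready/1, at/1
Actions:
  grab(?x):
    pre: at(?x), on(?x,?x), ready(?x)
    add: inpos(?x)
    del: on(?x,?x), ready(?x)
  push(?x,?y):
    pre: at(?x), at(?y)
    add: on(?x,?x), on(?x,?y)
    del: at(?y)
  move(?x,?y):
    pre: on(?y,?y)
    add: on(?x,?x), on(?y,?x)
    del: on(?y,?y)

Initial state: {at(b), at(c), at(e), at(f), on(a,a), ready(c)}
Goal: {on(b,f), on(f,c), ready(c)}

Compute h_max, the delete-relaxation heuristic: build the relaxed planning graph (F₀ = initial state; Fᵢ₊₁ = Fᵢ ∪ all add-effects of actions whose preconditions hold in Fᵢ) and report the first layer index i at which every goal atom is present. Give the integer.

F0 = init (6 atoms)
F1 = F0 ∪ {on(a,b), on(a,c), on(a,e), on(a,f), on(b,b), on(b,c), on(b,e), on(b,f), on(c,b), on(c,c), on(c,e), on(c,f), on(e,b), on(e,c), on(e,e), on(e,f), on(f,b), on(f,c), on(f,e), on(f,f)}  (26 atoms)
goal ⊆ F1  ⇒  h_max = 1

1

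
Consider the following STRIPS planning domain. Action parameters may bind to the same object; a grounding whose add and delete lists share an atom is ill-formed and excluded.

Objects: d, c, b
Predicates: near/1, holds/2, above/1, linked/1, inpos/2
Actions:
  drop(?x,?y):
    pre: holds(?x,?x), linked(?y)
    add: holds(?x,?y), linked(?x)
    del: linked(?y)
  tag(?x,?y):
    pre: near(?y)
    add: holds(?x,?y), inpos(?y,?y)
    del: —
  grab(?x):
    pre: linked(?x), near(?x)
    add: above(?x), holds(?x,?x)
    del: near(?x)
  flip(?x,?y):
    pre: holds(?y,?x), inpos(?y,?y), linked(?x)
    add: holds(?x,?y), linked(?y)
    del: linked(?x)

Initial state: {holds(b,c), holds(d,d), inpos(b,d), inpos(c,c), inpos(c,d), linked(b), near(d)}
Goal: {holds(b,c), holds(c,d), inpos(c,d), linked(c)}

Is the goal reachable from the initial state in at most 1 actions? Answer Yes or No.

No

1. drop(d,b)  →  {holds(b,c), holds(d,b), holds(d,d), inpos(b,d), inpos(c,c), inpos(c,d), linked(d), near(d)}
2. tag(c,d)  →  {holds(b,c), holds(c,d), holds(d,b), holds(d,d), inpos(b,d), inpos(c,c), inpos(c,d), inpos(d,d), linked(d), near(d)}
3. flip(d,c)  →  {holds(b,c), holds(c,d), holds(d,b), holds(d,c), holds(d,d), inpos(b,d), inpos(c,c), inpos(c,d), inpos(d,d), linked(c), near(d)}
optimal plan length = 3; 3 > 1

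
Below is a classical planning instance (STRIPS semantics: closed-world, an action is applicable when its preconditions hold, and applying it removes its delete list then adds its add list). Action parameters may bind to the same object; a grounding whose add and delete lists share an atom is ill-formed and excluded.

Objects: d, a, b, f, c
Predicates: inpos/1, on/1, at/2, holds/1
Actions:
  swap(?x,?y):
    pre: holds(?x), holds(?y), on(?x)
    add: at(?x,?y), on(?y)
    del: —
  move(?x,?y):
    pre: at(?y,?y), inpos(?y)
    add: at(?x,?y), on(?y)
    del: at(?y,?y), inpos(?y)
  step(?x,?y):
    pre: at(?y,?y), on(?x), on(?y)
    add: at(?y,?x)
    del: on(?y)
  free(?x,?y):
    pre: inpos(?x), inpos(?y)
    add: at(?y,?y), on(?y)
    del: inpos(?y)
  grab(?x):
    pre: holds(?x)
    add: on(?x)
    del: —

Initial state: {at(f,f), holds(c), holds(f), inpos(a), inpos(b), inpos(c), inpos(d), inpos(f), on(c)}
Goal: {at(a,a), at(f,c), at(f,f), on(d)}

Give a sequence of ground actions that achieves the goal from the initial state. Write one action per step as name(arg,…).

swap(c,f); swap(f,c); free(d,d); free(a,a)

1. swap(c,f)  →  {at(c,f), at(f,f), holds(c), holds(f), inpos(a), inpos(b), inpos(c), inpos(d), inpos(f), on(c), on(f)}
2. swap(f,c)  →  {at(c,f), at(f,c), at(f,f), holds(c), holds(f), inpos(a), inpos(b), inpos(c), inpos(d), inpos(f), on(c), on(f)}
3. free(d,d)  →  {at(c,f), at(d,d), at(f,c), at(f,f), holds(c), holds(f), inpos(a), inpos(b), inpos(c), inpos(f), on(c), on(d), on(f)}
4. free(a,a)  →  {at(a,a), at(c,f), at(d,d), at(f,c), at(f,f), holds(c), holds(f), inpos(b), inpos(c), inpos(f), on(a), on(c), on(d), on(f)}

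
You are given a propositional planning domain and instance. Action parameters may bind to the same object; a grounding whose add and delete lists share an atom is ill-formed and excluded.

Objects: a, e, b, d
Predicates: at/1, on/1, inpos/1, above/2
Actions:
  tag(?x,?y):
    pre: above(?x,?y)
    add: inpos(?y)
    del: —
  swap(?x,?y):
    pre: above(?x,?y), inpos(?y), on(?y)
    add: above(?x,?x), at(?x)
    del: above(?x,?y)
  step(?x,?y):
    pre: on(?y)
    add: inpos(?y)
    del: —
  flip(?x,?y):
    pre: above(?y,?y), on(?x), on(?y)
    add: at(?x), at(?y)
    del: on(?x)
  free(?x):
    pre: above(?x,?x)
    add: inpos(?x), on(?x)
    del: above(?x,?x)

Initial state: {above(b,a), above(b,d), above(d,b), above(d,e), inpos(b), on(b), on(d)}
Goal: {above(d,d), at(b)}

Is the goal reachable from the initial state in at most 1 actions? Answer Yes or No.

1. swap(d,b)  →  {above(b,a), above(b,d), above(d,d), above(d,e), at(d), inpos(b), on(b), on(d)}
2. flip(b,d)  →  {above(b,a), above(b,d), above(d,d), above(d,e), at(b), at(d), inpos(b), on(d)}
optimal plan length = 2; 2 > 1

No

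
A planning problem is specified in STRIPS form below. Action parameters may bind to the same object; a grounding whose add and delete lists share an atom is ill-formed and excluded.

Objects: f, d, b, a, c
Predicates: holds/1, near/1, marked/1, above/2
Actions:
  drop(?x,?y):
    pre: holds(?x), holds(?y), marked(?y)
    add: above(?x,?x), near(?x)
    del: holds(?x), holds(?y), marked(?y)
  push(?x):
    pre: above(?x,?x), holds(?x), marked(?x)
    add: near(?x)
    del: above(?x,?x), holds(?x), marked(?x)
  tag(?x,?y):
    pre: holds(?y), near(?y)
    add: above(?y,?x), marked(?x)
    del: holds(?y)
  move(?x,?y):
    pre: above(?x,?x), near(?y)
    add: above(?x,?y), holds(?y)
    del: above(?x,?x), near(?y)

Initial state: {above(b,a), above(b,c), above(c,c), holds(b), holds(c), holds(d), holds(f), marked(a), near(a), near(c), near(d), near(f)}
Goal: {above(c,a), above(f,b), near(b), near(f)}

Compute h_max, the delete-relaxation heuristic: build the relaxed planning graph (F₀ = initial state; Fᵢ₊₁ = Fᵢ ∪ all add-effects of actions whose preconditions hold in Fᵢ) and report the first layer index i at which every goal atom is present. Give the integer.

2

F0 = init (12 atoms)
F1 = F0 ∪ {above(c,a), above(c,b), above(c,d), above(c,f), above(d,a), above(d,b), above(d,c), above(d,d), above(d,f), above(f,a), above(f,b), above(f,c), above(f,d), above(f,f), holds(a), marked(b), marked(c), marked(d), marked(f)}  (31 atoms)
F2 = F1 ∪ {above(a,a), above(a,b), above(a,c), above(a,d), above(a,f), above(b,b), near(b)}  (38 atoms)
goal ⊆ F2  ⇒  h_max = 2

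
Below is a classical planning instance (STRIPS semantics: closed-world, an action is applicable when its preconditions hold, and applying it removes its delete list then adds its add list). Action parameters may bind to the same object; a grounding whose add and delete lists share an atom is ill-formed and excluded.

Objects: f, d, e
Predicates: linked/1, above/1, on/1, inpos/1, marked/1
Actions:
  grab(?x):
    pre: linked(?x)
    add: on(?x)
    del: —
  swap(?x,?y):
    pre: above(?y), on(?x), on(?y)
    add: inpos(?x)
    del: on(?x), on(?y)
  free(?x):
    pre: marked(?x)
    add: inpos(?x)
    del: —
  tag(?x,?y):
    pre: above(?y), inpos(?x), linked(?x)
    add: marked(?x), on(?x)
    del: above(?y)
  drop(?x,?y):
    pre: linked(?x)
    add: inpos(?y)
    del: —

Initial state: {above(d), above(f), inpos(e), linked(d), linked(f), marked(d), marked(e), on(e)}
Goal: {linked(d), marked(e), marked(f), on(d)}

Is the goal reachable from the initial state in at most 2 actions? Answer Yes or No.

No

1. grab(d)  →  {above(d), above(f), inpos(e), linked(d), linked(f), marked(d), marked(e), on(d), on(e)}
2. drop(f,f)  →  {above(d), above(f), inpos(e), inpos(f), linked(d), linked(f), marked(d), marked(e), on(d), on(e)}
3. tag(f,f)  →  {above(d), inpos(e), inpos(f), linked(d), linked(f), marked(d), marked(e), marked(f), on(d), on(e), on(f)}
optimal plan length = 3; 3 > 2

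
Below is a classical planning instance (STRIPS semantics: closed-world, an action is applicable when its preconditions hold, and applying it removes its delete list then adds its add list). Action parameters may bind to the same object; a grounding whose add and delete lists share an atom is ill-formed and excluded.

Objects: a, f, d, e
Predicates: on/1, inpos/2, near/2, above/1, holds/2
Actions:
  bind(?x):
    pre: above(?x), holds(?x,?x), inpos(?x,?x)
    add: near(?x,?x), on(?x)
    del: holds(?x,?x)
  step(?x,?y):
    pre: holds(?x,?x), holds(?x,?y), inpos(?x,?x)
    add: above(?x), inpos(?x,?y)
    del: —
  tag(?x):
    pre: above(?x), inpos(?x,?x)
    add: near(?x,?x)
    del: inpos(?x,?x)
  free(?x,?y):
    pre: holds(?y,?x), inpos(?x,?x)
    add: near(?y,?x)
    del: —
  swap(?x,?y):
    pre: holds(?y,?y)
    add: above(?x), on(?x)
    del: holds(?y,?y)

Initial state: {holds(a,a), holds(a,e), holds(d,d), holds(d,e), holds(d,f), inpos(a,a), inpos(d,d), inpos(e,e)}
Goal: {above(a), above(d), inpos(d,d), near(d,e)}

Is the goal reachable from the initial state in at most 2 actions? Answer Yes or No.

1. step(a,a)  →  {above(a), holds(a,a), holds(a,e), holds(d,d), holds(d,e), holds(d,f), inpos(a,a), inpos(d,d), inpos(e,e)}
2. step(d,f)  →  {above(a), above(d), holds(a,a), holds(a,e), holds(d,d), holds(d,e), holds(d,f), inpos(a,a), inpos(d,d), inpos(d,f), inpos(e,e)}
3. free(e,d)  →  {above(a), above(d), holds(a,a), holds(a,e), holds(d,d), holds(d,e), holds(d,f), inpos(a,a), inpos(d,d), inpos(d,f), inpos(e,e), near(d,e)}
optimal plan length = 3; 3 > 2

No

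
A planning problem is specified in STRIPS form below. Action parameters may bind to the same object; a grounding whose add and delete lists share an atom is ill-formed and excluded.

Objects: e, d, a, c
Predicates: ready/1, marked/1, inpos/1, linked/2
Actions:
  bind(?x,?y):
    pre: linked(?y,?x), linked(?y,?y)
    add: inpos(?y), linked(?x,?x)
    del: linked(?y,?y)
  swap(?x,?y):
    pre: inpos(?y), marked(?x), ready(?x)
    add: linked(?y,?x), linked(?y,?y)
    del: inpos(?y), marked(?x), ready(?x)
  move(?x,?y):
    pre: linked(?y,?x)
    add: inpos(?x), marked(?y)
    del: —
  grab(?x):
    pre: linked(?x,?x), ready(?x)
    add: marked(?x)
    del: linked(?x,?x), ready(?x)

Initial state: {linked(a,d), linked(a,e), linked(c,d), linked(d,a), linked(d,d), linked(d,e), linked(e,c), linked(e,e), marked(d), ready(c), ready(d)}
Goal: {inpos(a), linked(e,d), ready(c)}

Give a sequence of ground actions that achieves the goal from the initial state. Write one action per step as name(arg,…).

1. bind(c,e)  →  {inpos(e), linked(a,d), linked(a,e), linked(c,c), linked(c,d), linked(d,a), linked(d,d), linked(d,e), linked(e,c), marked(d), ready(c), ready(d)}
2. swap(d,e)  →  {linked(a,d), linked(a,e), linked(c,c), linked(c,d), linked(d,a), linked(d,d), linked(d,e), linked(e,c), linked(e,d), linked(e,e), ready(c)}
3. move(a,d)  →  {inpos(a), linked(a,d), linked(a,e), linked(c,c), linked(c,d), linked(d,a), linked(d,d), linked(d,e), linked(e,c), linked(e,d), linked(e,e), marked(d), ready(c)}

bind(c,e); swap(d,e); move(a,d)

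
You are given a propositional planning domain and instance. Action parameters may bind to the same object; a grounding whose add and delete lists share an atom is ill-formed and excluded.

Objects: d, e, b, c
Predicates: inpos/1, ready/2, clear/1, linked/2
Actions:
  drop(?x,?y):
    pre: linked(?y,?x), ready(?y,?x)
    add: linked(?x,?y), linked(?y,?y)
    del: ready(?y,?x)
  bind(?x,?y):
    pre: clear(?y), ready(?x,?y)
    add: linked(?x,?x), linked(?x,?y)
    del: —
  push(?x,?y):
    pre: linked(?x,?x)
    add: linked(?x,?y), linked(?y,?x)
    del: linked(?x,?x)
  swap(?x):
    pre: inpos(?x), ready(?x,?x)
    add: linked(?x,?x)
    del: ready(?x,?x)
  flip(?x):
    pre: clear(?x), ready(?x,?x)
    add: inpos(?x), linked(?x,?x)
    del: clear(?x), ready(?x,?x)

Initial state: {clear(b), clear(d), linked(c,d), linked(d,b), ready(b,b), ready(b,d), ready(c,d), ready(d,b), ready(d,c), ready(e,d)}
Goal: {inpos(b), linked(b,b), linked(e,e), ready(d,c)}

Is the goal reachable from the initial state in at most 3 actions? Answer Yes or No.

1. bind(e,d)  →  {clear(b), clear(d), linked(c,d), linked(d,b), linked(e,d), linked(e,e), ready(b,b), ready(b,d), ready(c,d), ready(d,b), ready(d,c), ready(e,d)}
2. flip(b)  →  {clear(d), inpos(b), linked(b,b), linked(c,d), linked(d,b), linked(e,d), linked(e,e), ready(b,d), ready(c,d), ready(d,b), ready(d,c), ready(e,d)}
optimal plan length = 2; 2 ≤ 3

Yes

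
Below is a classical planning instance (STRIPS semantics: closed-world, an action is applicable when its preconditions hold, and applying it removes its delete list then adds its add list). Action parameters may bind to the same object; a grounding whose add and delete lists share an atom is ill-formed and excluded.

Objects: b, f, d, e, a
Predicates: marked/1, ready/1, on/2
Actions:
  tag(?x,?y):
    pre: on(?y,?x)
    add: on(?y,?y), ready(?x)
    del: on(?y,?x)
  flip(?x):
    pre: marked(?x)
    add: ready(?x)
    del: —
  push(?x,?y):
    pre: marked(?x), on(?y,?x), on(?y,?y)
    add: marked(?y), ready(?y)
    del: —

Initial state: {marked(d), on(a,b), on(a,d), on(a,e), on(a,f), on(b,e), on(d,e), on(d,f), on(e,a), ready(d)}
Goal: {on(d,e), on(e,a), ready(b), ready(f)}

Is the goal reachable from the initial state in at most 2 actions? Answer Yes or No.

Yes

1. tag(b,a)  →  {marked(d), on(a,a), on(a,d), on(a,e), on(a,f), on(b,e), on(d,e), on(d,f), on(e,a), ready(b), ready(d)}
2. tag(f,d)  →  {marked(d), on(a,a), on(a,d), on(a,e), on(a,f), on(b,e), on(d,d), on(d,e), on(e,a), ready(b), ready(d), ready(f)}
optimal plan length = 2; 2 ≤ 2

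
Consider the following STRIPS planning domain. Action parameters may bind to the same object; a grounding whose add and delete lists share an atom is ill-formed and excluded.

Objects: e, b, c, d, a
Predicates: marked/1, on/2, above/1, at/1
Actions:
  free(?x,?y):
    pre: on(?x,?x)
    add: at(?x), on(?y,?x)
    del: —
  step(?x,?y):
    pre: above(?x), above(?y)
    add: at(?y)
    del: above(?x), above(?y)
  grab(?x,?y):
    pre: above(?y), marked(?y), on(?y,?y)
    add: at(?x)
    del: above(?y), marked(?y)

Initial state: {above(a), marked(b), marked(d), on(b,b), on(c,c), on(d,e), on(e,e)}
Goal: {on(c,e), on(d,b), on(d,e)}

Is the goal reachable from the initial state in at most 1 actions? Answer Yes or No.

1. free(e,c)  →  {above(a), at(e), marked(b), marked(d), on(b,b), on(c,c), on(c,e), on(d,e), on(e,e)}
2. free(b,d)  →  {above(a), at(b), at(e), marked(b), marked(d), on(b,b), on(c,c), on(c,e), on(d,b), on(d,e), on(e,e)}
optimal plan length = 2; 2 > 1

No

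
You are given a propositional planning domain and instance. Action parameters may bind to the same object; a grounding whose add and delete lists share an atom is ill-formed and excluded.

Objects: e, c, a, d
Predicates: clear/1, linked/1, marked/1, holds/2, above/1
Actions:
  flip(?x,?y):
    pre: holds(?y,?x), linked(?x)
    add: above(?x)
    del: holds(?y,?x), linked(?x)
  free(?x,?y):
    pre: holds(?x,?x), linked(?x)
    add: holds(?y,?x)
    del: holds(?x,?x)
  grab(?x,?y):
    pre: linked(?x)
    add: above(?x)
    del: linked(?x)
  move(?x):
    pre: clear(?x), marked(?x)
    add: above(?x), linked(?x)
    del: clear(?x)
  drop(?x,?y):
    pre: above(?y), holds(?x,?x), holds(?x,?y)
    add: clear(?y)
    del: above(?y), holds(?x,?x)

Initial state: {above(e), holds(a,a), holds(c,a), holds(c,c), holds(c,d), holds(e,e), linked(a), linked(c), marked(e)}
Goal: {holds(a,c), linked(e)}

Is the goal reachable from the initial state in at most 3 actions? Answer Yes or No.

Yes

1. free(c,a)  →  {above(e), holds(a,a), holds(a,c), holds(c,a), holds(c,d), holds(e,e), linked(a), linked(c), marked(e)}
2. drop(e,e)  →  {clear(e), holds(a,a), holds(a,c), holds(c,a), holds(c,d), linked(a), linked(c), marked(e)}
3. move(e)  →  {above(e), holds(a,a), holds(a,c), holds(c,a), holds(c,d), linked(a), linked(c), linked(e), marked(e)}
optimal plan length = 3; 3 ≤ 3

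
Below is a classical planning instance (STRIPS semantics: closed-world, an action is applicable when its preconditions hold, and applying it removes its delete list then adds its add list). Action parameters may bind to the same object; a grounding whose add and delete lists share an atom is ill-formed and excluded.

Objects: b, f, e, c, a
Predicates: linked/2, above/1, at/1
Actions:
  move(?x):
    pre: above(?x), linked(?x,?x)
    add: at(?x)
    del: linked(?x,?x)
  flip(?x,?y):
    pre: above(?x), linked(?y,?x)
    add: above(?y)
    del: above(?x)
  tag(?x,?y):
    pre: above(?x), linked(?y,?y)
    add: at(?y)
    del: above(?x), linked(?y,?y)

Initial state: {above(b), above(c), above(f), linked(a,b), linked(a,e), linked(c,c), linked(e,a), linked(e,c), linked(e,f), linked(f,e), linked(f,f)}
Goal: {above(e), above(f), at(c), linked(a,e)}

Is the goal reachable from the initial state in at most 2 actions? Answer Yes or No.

1. move(c)  →  {above(b), above(c), above(f), at(c), linked(a,b), linked(a,e), linked(e,a), linked(e,c), linked(e,f), linked(f,e), linked(f,f)}
2. flip(c,e)  →  {above(b), above(e), above(f), at(c), linked(a,b), linked(a,e), linked(e,a), linked(e,c), linked(e,f), linked(f,e), linked(f,f)}
optimal plan length = 2; 2 ≤ 2

Yes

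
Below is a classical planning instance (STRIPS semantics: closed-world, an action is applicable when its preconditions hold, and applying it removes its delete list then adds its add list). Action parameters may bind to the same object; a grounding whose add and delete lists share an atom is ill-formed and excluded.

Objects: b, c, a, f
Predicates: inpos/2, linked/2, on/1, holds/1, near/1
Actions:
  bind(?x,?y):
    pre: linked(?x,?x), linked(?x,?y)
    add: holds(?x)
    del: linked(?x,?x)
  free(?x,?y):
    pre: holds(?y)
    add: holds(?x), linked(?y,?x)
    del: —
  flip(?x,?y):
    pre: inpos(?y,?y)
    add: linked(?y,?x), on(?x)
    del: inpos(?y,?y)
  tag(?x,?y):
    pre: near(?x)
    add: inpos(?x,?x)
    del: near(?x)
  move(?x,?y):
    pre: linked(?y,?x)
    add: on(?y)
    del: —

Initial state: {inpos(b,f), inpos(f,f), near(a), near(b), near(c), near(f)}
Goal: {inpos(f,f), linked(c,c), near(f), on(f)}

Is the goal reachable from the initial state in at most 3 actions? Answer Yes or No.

No

1. tag(b,b)  →  {inpos(b,b), inpos(b,f), inpos(f,f), near(a), near(c), near(f)}
2. flip(f,b)  →  {inpos(b,f), inpos(f,f), linked(b,f), near(a), near(c), near(f), on(f)}
3. tag(c,b)  →  {inpos(b,f), inpos(c,c), inpos(f,f), linked(b,f), near(a), near(f), on(f)}
4. flip(c,c)  →  {inpos(b,f), inpos(f,f), linked(b,f), linked(c,c), near(a), near(f), on(c), on(f)}
optimal plan length = 4; 4 > 3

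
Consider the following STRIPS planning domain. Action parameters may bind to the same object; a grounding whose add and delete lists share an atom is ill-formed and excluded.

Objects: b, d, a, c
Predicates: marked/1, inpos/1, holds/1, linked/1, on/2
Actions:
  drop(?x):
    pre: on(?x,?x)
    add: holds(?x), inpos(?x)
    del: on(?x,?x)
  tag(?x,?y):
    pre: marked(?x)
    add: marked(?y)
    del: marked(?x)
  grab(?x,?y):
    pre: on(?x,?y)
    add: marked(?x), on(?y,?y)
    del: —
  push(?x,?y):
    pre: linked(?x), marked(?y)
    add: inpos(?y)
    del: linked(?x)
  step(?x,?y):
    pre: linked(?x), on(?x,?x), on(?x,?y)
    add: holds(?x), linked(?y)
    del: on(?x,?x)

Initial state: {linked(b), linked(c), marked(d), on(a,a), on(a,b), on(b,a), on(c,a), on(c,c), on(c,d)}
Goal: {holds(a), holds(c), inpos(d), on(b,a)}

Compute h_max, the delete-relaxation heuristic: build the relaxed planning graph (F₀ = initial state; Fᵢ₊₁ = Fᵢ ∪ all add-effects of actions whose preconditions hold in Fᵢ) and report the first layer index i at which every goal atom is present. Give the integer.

1

F0 = init (9 atoms)
F1 = F0 ∪ {holds(a), holds(c), inpos(a), inpos(c), inpos(d), linked(a), linked(d), marked(a), marked(b), marked(c), on(b,b), on(d,d)}  (21 atoms)
goal ⊆ F1  ⇒  h_max = 1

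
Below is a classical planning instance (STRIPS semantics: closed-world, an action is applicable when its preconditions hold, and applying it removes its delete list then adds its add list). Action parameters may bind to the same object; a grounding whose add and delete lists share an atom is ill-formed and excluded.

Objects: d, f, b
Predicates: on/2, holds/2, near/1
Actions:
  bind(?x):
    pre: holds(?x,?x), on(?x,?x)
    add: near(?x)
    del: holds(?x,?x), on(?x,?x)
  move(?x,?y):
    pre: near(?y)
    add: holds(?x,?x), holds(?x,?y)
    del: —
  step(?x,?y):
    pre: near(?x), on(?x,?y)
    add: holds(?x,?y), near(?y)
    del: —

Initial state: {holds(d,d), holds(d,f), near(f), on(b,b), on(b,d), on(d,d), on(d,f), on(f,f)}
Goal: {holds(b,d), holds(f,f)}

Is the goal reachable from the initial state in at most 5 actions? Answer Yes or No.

1. bind(d)  →  {holds(d,f), near(d), near(f), on(b,b), on(b,d), on(d,f), on(f,f)}
2. move(f,d)  →  {holds(d,f), holds(f,d), holds(f,f), near(d), near(f), on(b,b), on(b,d), on(d,f), on(f,f)}
3. move(b,d)  →  {holds(b,b), holds(b,d), holds(d,f), holds(f,d), holds(f,f), near(d), near(f), on(b,b), on(b,d), on(d,f), on(f,f)}
optimal plan length = 3; 3 ≤ 5

Yes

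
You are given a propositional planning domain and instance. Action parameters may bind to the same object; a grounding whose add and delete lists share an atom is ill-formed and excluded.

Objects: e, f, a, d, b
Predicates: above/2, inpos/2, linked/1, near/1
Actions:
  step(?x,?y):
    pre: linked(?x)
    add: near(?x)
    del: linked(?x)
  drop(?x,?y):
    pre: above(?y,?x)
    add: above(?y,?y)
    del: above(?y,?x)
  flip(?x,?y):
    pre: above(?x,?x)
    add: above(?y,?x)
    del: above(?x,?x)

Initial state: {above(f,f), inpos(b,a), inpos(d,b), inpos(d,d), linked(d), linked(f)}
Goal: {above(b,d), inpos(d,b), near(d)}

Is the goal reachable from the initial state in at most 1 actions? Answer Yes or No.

No

1. step(d,e)  →  {above(f,f), inpos(b,a), inpos(d,b), inpos(d,d), linked(f), near(d)}
2. flip(f,d)  →  {above(d,f), inpos(b,a), inpos(d,b), inpos(d,d), linked(f), near(d)}
3. drop(f,d)  →  {above(d,d), inpos(b,a), inpos(d,b), inpos(d,d), linked(f), near(d)}
4. flip(d,b)  →  {above(b,d), inpos(b,a), inpos(d,b), inpos(d,d), linked(f), near(d)}
optimal plan length = 4; 4 > 1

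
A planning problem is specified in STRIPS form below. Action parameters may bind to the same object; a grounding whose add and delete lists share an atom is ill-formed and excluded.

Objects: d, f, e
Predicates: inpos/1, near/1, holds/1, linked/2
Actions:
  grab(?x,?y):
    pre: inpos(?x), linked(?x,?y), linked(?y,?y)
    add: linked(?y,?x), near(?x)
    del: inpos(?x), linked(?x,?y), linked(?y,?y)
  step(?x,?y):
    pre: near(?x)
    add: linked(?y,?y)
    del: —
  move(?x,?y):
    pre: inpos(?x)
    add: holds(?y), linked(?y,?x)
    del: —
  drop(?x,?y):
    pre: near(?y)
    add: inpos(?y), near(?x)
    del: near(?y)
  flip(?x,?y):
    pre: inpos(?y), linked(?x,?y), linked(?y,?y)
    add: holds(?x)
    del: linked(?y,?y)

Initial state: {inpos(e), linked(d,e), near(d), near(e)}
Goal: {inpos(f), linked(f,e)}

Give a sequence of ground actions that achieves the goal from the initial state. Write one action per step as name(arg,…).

move(e,f); drop(f,d); drop(d,f)

1. move(e,f)  →  {holds(f), inpos(e), linked(d,e), linked(f,e), near(d), near(e)}
2. drop(f,d)  →  {holds(f), inpos(d), inpos(e), linked(d,e), linked(f,e), near(e), near(f)}
3. drop(d,f)  →  {holds(f), inpos(d), inpos(e), inpos(f), linked(d,e), linked(f,e), near(d), near(e)}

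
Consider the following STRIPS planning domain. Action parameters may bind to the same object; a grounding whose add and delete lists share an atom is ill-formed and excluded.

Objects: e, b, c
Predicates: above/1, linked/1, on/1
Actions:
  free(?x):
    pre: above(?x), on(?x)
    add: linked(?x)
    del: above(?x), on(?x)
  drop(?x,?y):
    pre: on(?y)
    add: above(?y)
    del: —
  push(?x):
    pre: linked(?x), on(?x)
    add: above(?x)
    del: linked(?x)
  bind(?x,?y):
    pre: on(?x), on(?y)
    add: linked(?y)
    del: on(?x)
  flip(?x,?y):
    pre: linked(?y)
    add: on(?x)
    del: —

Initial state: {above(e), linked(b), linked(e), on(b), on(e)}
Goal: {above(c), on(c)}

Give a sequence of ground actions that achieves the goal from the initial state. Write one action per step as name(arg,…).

flip(c,e); drop(e,c)

1. flip(c,e)  →  {above(e), linked(b), linked(e), on(b), on(c), on(e)}
2. drop(e,c)  →  {above(c), above(e), linked(b), linked(e), on(b), on(c), on(e)}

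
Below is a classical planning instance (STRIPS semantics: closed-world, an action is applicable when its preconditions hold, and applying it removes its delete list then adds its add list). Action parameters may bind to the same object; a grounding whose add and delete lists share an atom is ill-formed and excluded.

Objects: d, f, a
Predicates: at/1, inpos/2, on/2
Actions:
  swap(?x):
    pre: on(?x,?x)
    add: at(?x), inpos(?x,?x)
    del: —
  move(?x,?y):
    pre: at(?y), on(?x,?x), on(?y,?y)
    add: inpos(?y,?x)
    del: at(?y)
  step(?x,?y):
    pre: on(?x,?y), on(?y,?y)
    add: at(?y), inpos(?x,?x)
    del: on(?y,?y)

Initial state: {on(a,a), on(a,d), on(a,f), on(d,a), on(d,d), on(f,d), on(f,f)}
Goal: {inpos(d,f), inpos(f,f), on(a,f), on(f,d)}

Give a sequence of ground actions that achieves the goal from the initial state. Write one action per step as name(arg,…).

swap(d); swap(f); move(f,d)

1. swap(d)  →  {at(d), inpos(d,d), on(a,a), on(a,d), on(a,f), on(d,a), on(d,d), on(f,d), on(f,f)}
2. swap(f)  →  {at(d), at(f), inpos(d,d), inpos(f,f), on(a,a), on(a,d), on(a,f), on(d,a), on(d,d), on(f,d), on(f,f)}
3. move(f,d)  →  {at(f), inpos(d,d), inpos(d,f), inpos(f,f), on(a,a), on(a,d), on(a,f), on(d,a), on(d,d), on(f,d), on(f,f)}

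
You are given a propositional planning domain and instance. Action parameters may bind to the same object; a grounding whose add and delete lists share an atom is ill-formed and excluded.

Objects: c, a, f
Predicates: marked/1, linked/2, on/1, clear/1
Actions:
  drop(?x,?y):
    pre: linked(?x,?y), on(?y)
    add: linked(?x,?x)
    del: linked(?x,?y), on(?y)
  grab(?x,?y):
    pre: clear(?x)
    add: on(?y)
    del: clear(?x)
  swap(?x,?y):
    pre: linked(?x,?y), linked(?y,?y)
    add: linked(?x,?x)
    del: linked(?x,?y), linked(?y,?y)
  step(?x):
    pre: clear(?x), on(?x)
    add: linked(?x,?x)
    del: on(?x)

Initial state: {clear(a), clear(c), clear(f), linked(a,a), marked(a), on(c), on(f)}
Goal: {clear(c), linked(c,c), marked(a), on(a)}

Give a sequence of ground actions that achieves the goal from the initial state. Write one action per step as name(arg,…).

grab(a,a); step(c)

1. grab(a,a)  →  {clear(c), clear(f), linked(a,a), marked(a), on(a), on(c), on(f)}
2. step(c)  →  {clear(c), clear(f), linked(a,a), linked(c,c), marked(a), on(a), on(f)}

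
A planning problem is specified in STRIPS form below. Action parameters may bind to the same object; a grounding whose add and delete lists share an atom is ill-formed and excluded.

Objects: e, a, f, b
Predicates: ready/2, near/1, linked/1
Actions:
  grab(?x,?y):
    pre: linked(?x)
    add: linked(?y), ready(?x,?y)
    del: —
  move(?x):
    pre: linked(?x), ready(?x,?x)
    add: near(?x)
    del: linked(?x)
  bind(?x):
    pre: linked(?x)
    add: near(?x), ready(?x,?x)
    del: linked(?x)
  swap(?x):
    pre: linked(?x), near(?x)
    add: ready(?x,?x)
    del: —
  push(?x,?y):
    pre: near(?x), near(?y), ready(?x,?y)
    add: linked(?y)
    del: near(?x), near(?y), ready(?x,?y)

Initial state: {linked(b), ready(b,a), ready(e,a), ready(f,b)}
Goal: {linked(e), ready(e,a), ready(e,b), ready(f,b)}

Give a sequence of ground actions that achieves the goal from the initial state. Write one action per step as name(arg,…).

grab(b,e); grab(e,b)

1. grab(b,e)  →  {linked(b), linked(e), ready(b,a), ready(b,e), ready(e,a), ready(f,b)}
2. grab(e,b)  →  {linked(b), linked(e), ready(b,a), ready(b,e), ready(e,a), ready(e,b), ready(f,b)}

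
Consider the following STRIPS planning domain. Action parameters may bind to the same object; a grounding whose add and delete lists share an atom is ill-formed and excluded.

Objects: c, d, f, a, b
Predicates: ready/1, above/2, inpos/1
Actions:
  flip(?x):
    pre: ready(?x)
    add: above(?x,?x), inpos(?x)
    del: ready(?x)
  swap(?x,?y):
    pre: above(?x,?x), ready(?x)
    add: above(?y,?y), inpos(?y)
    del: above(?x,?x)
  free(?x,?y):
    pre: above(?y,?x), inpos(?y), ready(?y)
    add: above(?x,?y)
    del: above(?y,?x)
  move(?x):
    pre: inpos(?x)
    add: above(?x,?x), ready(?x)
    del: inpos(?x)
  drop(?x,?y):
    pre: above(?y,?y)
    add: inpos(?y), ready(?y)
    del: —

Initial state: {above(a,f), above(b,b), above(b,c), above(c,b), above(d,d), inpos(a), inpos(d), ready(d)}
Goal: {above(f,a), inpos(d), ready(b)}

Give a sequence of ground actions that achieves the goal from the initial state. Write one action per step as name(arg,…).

1. swap(d,a)  →  {above(a,a), above(a,f), above(b,b), above(b,c), above(c,b), inpos(a), inpos(d), ready(d)}
2. drop(c,a)  →  {above(a,a), above(a,f), above(b,b), above(b,c), above(c,b), inpos(a), inpos(d), ready(a), ready(d)}
3. free(f,a)  →  {above(a,a), above(b,b), above(b,c), above(c,b), above(f,a), inpos(a), inpos(d), ready(a), ready(d)}
4. drop(c,b)  →  {above(a,a), above(b,b), above(b,c), above(c,b), above(f,a), inpos(a), inpos(b), inpos(d), ready(a), ready(b), ready(d)}

swap(d,a); drop(c,a); free(f,a); drop(c,b)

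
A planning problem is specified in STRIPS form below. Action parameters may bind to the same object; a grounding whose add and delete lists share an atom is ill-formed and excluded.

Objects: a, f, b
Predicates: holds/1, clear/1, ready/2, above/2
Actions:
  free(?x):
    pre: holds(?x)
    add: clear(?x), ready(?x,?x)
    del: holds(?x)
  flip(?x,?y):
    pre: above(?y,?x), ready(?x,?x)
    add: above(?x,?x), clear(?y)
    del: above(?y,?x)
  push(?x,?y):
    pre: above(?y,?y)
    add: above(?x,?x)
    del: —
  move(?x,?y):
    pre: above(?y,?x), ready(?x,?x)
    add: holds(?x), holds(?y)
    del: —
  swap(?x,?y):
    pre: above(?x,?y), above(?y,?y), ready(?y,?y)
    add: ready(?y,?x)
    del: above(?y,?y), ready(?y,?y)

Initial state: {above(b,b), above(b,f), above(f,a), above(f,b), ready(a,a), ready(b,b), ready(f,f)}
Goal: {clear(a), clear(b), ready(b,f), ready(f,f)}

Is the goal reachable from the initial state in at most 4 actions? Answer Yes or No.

1. flip(f,b)  →  {above(b,b), above(f,a), above(f,b), above(f,f), clear(b), ready(a,a), ready(b,b), ready(f,f)}
2. move(a,f)  →  {above(b,b), above(f,a), above(f,b), above(f,f), clear(b), holds(a), holds(f), ready(a,a), ready(b,b), ready(f,f)}
3. free(a)  →  {above(b,b), above(f,a), above(f,b), above(f,f), clear(a), clear(b), holds(f), ready(a,a), ready(b,b), ready(f,f)}
4. swap(f,b)  →  {above(f,a), above(f,b), above(f,f), clear(a), clear(b), holds(f), ready(a,a), ready(b,f), ready(f,f)}
optimal plan length = 4; 4 ≤ 4

Yes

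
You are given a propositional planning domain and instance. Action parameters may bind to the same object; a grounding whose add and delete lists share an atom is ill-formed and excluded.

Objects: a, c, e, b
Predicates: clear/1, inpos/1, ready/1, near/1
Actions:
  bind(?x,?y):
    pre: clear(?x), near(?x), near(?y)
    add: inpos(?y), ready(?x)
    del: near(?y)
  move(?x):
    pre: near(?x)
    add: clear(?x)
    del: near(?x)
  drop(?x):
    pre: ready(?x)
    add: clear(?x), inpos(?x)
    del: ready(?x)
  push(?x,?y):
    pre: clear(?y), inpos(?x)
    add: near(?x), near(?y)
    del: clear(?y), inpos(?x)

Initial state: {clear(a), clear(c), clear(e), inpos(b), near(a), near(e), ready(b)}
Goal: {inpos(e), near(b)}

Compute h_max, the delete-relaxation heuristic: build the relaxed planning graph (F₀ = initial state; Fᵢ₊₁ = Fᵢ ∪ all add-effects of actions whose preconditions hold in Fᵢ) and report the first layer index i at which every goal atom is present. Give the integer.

1

F0 = init (7 atoms)
F1 = F0 ∪ {clear(b), inpos(a), inpos(e), near(b), near(c), ready(a), ready(e)}  (14 atoms)
goal ⊆ F1  ⇒  h_max = 1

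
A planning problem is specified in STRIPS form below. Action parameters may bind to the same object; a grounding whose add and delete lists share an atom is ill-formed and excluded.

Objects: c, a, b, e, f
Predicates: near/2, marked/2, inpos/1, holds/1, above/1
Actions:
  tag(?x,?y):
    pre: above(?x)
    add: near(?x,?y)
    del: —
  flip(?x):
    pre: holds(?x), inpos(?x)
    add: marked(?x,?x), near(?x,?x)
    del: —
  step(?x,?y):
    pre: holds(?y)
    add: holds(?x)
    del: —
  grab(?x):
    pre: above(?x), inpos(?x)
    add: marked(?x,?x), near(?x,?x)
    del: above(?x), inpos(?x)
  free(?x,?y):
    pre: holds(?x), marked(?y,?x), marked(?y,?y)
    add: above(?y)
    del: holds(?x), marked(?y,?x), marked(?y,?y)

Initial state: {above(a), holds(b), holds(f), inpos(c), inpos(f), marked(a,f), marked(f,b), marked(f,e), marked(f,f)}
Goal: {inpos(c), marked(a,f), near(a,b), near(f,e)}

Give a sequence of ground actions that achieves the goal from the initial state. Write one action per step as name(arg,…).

1. tag(a,b)  →  {above(a), holds(b), holds(f), inpos(c), inpos(f), marked(a,f), marked(f,b), marked(f,e), marked(f,f), near(a,b)}
2. free(b,f)  →  {above(a), above(f), holds(f), inpos(c), inpos(f), marked(a,f), marked(f,e), near(a,b)}
3. tag(f,e)  →  {above(a), above(f), holds(f), inpos(c), inpos(f), marked(a,f), marked(f,e), near(a,b), near(f,e)}

tag(a,b); free(b,f); tag(f,e)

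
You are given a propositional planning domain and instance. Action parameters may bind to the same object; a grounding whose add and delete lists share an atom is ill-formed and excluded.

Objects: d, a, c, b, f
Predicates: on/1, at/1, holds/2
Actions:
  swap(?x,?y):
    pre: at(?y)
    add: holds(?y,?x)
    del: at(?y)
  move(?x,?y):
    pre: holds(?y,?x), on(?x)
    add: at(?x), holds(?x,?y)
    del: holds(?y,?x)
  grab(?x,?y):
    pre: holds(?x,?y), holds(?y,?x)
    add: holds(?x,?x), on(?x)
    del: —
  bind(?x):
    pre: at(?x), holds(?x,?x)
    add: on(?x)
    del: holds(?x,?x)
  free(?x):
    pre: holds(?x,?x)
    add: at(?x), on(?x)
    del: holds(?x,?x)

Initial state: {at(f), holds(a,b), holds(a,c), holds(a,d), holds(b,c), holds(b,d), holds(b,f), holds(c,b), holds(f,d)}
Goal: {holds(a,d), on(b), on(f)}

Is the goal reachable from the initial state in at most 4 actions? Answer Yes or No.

Yes

1. swap(b,f)  →  {holds(a,b), holds(a,c), holds(a,d), holds(b,c), holds(b,d), holds(b,f), holds(c,b), holds(f,b), holds(f,d)}
2. grab(b,c)  →  {holds(a,b), holds(a,c), holds(a,d), holds(b,b), holds(b,c), holds(b,d), holds(b,f), holds(c,b), holds(f,b), holds(f,d), on(b)}
3. grab(f,b)  →  {holds(a,b), holds(a,c), holds(a,d), holds(b,b), holds(b,c), holds(b,d), holds(b,f), holds(c,b), holds(f,b), holds(f,d), holds(f,f), on(b), on(f)}
optimal plan length = 3; 3 ≤ 4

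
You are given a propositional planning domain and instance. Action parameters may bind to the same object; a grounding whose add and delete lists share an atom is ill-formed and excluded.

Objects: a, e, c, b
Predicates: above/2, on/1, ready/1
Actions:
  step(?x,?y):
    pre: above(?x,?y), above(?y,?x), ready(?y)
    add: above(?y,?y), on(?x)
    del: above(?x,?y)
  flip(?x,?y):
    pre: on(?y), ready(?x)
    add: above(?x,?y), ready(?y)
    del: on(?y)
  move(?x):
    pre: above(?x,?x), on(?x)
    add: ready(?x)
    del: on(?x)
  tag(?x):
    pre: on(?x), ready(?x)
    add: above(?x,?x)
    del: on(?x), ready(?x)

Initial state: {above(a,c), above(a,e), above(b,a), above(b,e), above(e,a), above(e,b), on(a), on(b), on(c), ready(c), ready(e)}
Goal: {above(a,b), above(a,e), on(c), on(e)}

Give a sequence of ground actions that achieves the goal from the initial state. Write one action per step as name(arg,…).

1. flip(e,a)  →  {above(a,c), above(a,e), above(b,a), above(b,e), above(e,a), above(e,b), on(b), on(c), ready(a), ready(c), ready(e)}
2. step(e,a)  →  {above(a,a), above(a,c), above(a,e), above(b,a), above(b,e), above(e,b), on(b), on(c), on(e), ready(a), ready(c), ready(e)}
3. flip(a,b)  →  {above(a,a), above(a,b), above(a,c), above(a,e), above(b,a), above(b,e), above(e,b), on(c), on(e), ready(a), ready(b), ready(c), ready(e)}

flip(e,a); step(e,a); flip(a,b)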